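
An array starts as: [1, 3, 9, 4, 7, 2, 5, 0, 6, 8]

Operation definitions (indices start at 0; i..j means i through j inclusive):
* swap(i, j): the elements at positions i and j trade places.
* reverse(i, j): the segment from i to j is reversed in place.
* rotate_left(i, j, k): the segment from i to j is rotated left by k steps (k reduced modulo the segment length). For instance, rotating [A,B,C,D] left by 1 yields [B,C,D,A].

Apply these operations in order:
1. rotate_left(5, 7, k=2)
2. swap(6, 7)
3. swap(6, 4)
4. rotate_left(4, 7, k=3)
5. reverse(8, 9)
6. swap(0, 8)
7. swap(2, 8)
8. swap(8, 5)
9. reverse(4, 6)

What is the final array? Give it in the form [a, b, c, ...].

After 1 (rotate_left(5, 7, k=2)): [1, 3, 9, 4, 7, 0, 2, 5, 6, 8]
After 2 (swap(6, 7)): [1, 3, 9, 4, 7, 0, 5, 2, 6, 8]
After 3 (swap(6, 4)): [1, 3, 9, 4, 5, 0, 7, 2, 6, 8]
After 4 (rotate_left(4, 7, k=3)): [1, 3, 9, 4, 2, 5, 0, 7, 6, 8]
After 5 (reverse(8, 9)): [1, 3, 9, 4, 2, 5, 0, 7, 8, 6]
After 6 (swap(0, 8)): [8, 3, 9, 4, 2, 5, 0, 7, 1, 6]
After 7 (swap(2, 8)): [8, 3, 1, 4, 2, 5, 0, 7, 9, 6]
After 8 (swap(8, 5)): [8, 3, 1, 4, 2, 9, 0, 7, 5, 6]
After 9 (reverse(4, 6)): [8, 3, 1, 4, 0, 9, 2, 7, 5, 6]

Answer: [8, 3, 1, 4, 0, 9, 2, 7, 5, 6]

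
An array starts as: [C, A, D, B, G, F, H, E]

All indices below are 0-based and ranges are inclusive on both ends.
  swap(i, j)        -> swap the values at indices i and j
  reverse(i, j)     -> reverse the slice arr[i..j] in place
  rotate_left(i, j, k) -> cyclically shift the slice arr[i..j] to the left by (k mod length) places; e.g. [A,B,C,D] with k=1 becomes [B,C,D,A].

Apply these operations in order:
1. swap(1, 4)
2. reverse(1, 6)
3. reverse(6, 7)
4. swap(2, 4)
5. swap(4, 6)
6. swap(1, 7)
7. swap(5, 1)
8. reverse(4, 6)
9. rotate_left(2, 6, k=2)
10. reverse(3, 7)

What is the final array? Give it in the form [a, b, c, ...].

Answer: [C, D, F, H, A, B, E, G]

Derivation:
After 1 (swap(1, 4)): [C, G, D, B, A, F, H, E]
After 2 (reverse(1, 6)): [C, H, F, A, B, D, G, E]
After 3 (reverse(6, 7)): [C, H, F, A, B, D, E, G]
After 4 (swap(2, 4)): [C, H, B, A, F, D, E, G]
After 5 (swap(4, 6)): [C, H, B, A, E, D, F, G]
After 6 (swap(1, 7)): [C, G, B, A, E, D, F, H]
After 7 (swap(5, 1)): [C, D, B, A, E, G, F, H]
After 8 (reverse(4, 6)): [C, D, B, A, F, G, E, H]
After 9 (rotate_left(2, 6, k=2)): [C, D, F, G, E, B, A, H]
After 10 (reverse(3, 7)): [C, D, F, H, A, B, E, G]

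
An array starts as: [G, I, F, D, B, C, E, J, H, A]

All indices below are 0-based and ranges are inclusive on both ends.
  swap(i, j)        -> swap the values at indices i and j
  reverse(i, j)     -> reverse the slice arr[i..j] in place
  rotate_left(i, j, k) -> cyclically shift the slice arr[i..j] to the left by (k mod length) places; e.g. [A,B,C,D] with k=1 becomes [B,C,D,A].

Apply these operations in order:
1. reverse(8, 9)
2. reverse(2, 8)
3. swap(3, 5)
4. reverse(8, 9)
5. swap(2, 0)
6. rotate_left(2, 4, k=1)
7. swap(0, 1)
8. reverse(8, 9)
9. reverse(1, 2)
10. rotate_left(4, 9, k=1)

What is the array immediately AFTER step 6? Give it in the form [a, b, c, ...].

Answer: [A, I, C, E, G, J, B, D, H, F]

Derivation:
After 1 (reverse(8, 9)): [G, I, F, D, B, C, E, J, A, H]
After 2 (reverse(2, 8)): [G, I, A, J, E, C, B, D, F, H]
After 3 (swap(3, 5)): [G, I, A, C, E, J, B, D, F, H]
After 4 (reverse(8, 9)): [G, I, A, C, E, J, B, D, H, F]
After 5 (swap(2, 0)): [A, I, G, C, E, J, B, D, H, F]
After 6 (rotate_left(2, 4, k=1)): [A, I, C, E, G, J, B, D, H, F]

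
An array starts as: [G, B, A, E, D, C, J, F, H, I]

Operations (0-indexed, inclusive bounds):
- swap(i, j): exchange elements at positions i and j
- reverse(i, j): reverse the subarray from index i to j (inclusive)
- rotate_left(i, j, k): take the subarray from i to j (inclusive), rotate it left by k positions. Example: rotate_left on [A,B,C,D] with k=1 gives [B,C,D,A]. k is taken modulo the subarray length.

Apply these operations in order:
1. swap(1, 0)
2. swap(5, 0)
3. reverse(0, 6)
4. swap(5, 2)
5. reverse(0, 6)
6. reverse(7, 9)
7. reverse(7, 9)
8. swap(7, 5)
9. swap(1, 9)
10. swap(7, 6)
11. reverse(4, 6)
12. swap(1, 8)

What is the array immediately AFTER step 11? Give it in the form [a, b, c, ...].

After 1 (swap(1, 0)): [B, G, A, E, D, C, J, F, H, I]
After 2 (swap(5, 0)): [C, G, A, E, D, B, J, F, H, I]
After 3 (reverse(0, 6)): [J, B, D, E, A, G, C, F, H, I]
After 4 (swap(5, 2)): [J, B, G, E, A, D, C, F, H, I]
After 5 (reverse(0, 6)): [C, D, A, E, G, B, J, F, H, I]
After 6 (reverse(7, 9)): [C, D, A, E, G, B, J, I, H, F]
After 7 (reverse(7, 9)): [C, D, A, E, G, B, J, F, H, I]
After 8 (swap(7, 5)): [C, D, A, E, G, F, J, B, H, I]
After 9 (swap(1, 9)): [C, I, A, E, G, F, J, B, H, D]
After 10 (swap(7, 6)): [C, I, A, E, G, F, B, J, H, D]
After 11 (reverse(4, 6)): [C, I, A, E, B, F, G, J, H, D]

Answer: [C, I, A, E, B, F, G, J, H, D]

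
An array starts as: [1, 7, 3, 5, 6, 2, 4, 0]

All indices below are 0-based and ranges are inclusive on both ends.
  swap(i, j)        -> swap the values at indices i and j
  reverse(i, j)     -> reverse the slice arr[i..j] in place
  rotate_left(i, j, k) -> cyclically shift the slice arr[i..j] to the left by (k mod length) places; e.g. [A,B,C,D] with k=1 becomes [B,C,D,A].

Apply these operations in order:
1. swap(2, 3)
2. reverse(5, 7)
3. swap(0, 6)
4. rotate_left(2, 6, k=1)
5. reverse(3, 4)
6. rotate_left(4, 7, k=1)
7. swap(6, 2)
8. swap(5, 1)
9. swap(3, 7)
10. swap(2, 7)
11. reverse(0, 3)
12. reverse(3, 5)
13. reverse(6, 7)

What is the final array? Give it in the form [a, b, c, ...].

Answer: [6, 0, 5, 7, 1, 4, 2, 3]

Derivation:
After 1 (swap(2, 3)): [1, 7, 5, 3, 6, 2, 4, 0]
After 2 (reverse(5, 7)): [1, 7, 5, 3, 6, 0, 4, 2]
After 3 (swap(0, 6)): [4, 7, 5, 3, 6, 0, 1, 2]
After 4 (rotate_left(2, 6, k=1)): [4, 7, 3, 6, 0, 1, 5, 2]
After 5 (reverse(3, 4)): [4, 7, 3, 0, 6, 1, 5, 2]
After 6 (rotate_left(4, 7, k=1)): [4, 7, 3, 0, 1, 5, 2, 6]
After 7 (swap(6, 2)): [4, 7, 2, 0, 1, 5, 3, 6]
After 8 (swap(5, 1)): [4, 5, 2, 0, 1, 7, 3, 6]
After 9 (swap(3, 7)): [4, 5, 2, 6, 1, 7, 3, 0]
After 10 (swap(2, 7)): [4, 5, 0, 6, 1, 7, 3, 2]
After 11 (reverse(0, 3)): [6, 0, 5, 4, 1, 7, 3, 2]
After 12 (reverse(3, 5)): [6, 0, 5, 7, 1, 4, 3, 2]
After 13 (reverse(6, 7)): [6, 0, 5, 7, 1, 4, 2, 3]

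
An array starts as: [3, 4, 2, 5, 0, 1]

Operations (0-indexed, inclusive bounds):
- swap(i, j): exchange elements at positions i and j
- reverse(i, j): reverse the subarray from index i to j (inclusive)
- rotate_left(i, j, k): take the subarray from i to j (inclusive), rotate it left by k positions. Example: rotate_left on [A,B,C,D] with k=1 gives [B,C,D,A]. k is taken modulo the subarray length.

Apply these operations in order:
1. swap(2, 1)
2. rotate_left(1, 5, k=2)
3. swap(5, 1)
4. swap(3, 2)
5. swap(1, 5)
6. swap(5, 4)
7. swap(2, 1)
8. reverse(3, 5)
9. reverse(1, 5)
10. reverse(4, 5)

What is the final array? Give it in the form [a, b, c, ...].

After 1 (swap(2, 1)): [3, 2, 4, 5, 0, 1]
After 2 (rotate_left(1, 5, k=2)): [3, 5, 0, 1, 2, 4]
After 3 (swap(5, 1)): [3, 4, 0, 1, 2, 5]
After 4 (swap(3, 2)): [3, 4, 1, 0, 2, 5]
After 5 (swap(1, 5)): [3, 5, 1, 0, 2, 4]
After 6 (swap(5, 4)): [3, 5, 1, 0, 4, 2]
After 7 (swap(2, 1)): [3, 1, 5, 0, 4, 2]
After 8 (reverse(3, 5)): [3, 1, 5, 2, 4, 0]
After 9 (reverse(1, 5)): [3, 0, 4, 2, 5, 1]
After 10 (reverse(4, 5)): [3, 0, 4, 2, 1, 5]

Answer: [3, 0, 4, 2, 1, 5]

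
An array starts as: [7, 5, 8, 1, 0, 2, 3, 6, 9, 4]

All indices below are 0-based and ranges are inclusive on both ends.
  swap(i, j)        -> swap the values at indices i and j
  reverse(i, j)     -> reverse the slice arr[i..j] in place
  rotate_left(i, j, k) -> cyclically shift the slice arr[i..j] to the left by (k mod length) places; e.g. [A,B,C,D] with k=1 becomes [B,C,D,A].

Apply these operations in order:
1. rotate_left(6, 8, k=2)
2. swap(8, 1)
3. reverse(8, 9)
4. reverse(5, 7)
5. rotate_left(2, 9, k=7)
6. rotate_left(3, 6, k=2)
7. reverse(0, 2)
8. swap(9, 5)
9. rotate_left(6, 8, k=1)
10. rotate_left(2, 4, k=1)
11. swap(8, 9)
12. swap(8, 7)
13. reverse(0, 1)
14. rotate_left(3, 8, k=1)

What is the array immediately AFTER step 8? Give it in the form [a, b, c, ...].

After 1 (rotate_left(6, 8, k=2)): [7, 5, 8, 1, 0, 2, 9, 3, 6, 4]
After 2 (swap(8, 1)): [7, 6, 8, 1, 0, 2, 9, 3, 5, 4]
After 3 (reverse(8, 9)): [7, 6, 8, 1, 0, 2, 9, 3, 4, 5]
After 4 (reverse(5, 7)): [7, 6, 8, 1, 0, 3, 9, 2, 4, 5]
After 5 (rotate_left(2, 9, k=7)): [7, 6, 5, 8, 1, 0, 3, 9, 2, 4]
After 6 (rotate_left(3, 6, k=2)): [7, 6, 5, 0, 3, 8, 1, 9, 2, 4]
After 7 (reverse(0, 2)): [5, 6, 7, 0, 3, 8, 1, 9, 2, 4]
After 8 (swap(9, 5)): [5, 6, 7, 0, 3, 4, 1, 9, 2, 8]

Answer: [5, 6, 7, 0, 3, 4, 1, 9, 2, 8]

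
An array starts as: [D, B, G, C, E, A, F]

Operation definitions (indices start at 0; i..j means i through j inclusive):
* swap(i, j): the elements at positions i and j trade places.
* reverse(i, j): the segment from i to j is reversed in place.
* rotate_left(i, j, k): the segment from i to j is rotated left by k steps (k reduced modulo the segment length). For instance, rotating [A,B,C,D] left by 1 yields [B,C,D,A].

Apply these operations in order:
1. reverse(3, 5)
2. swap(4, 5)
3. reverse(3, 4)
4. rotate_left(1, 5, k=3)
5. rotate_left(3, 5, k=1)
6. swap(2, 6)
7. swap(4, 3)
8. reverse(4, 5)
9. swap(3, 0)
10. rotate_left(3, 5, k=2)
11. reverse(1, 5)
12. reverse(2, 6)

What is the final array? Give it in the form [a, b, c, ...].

After 1 (reverse(3, 5)): [D, B, G, A, E, C, F]
After 2 (swap(4, 5)): [D, B, G, A, C, E, F]
After 3 (reverse(3, 4)): [D, B, G, C, A, E, F]
After 4 (rotate_left(1, 5, k=3)): [D, A, E, B, G, C, F]
After 5 (rotate_left(3, 5, k=1)): [D, A, E, G, C, B, F]
After 6 (swap(2, 6)): [D, A, F, G, C, B, E]
After 7 (swap(4, 3)): [D, A, F, C, G, B, E]
After 8 (reverse(4, 5)): [D, A, F, C, B, G, E]
After 9 (swap(3, 0)): [C, A, F, D, B, G, E]
After 10 (rotate_left(3, 5, k=2)): [C, A, F, G, D, B, E]
After 11 (reverse(1, 5)): [C, B, D, G, F, A, E]
After 12 (reverse(2, 6)): [C, B, E, A, F, G, D]

Answer: [C, B, E, A, F, G, D]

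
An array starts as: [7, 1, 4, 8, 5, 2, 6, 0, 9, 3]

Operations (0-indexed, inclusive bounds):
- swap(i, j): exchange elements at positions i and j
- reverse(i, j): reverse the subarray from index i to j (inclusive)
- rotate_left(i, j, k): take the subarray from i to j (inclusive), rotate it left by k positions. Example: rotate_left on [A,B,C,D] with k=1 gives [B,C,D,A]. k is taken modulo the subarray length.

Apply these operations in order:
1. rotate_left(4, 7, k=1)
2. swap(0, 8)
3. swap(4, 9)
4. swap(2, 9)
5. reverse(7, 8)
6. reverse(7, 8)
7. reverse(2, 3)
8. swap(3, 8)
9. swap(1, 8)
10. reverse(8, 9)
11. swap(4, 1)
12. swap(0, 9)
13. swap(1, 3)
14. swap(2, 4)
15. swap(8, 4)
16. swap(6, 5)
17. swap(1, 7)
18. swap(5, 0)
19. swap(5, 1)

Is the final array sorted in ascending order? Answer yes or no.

After 1 (rotate_left(4, 7, k=1)): [7, 1, 4, 8, 2, 6, 0, 5, 9, 3]
After 2 (swap(0, 8)): [9, 1, 4, 8, 2, 6, 0, 5, 7, 3]
After 3 (swap(4, 9)): [9, 1, 4, 8, 3, 6, 0, 5, 7, 2]
After 4 (swap(2, 9)): [9, 1, 2, 8, 3, 6, 0, 5, 7, 4]
After 5 (reverse(7, 8)): [9, 1, 2, 8, 3, 6, 0, 7, 5, 4]
After 6 (reverse(7, 8)): [9, 1, 2, 8, 3, 6, 0, 5, 7, 4]
After 7 (reverse(2, 3)): [9, 1, 8, 2, 3, 6, 0, 5, 7, 4]
After 8 (swap(3, 8)): [9, 1, 8, 7, 3, 6, 0, 5, 2, 4]
After 9 (swap(1, 8)): [9, 2, 8, 7, 3, 6, 0, 5, 1, 4]
After 10 (reverse(8, 9)): [9, 2, 8, 7, 3, 6, 0, 5, 4, 1]
After 11 (swap(4, 1)): [9, 3, 8, 7, 2, 6, 0, 5, 4, 1]
After 12 (swap(0, 9)): [1, 3, 8, 7, 2, 6, 0, 5, 4, 9]
After 13 (swap(1, 3)): [1, 7, 8, 3, 2, 6, 0, 5, 4, 9]
After 14 (swap(2, 4)): [1, 7, 2, 3, 8, 6, 0, 5, 4, 9]
After 15 (swap(8, 4)): [1, 7, 2, 3, 4, 6, 0, 5, 8, 9]
After 16 (swap(6, 5)): [1, 7, 2, 3, 4, 0, 6, 5, 8, 9]
After 17 (swap(1, 7)): [1, 5, 2, 3, 4, 0, 6, 7, 8, 9]
After 18 (swap(5, 0)): [0, 5, 2, 3, 4, 1, 6, 7, 8, 9]
After 19 (swap(5, 1)): [0, 1, 2, 3, 4, 5, 6, 7, 8, 9]

Answer: yes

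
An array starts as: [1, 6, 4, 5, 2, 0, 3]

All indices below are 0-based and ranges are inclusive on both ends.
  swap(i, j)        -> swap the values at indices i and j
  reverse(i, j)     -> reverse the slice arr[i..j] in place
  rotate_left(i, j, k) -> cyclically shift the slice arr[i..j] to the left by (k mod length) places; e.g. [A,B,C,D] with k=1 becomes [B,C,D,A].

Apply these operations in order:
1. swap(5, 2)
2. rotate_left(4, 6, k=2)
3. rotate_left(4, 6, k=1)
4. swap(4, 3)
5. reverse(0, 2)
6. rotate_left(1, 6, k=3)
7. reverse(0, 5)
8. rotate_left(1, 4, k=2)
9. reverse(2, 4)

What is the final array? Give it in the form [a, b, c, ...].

Answer: [1, 4, 3, 6, 5, 0, 2]

Derivation:
After 1 (swap(5, 2)): [1, 6, 0, 5, 2, 4, 3]
After 2 (rotate_left(4, 6, k=2)): [1, 6, 0, 5, 3, 2, 4]
After 3 (rotate_left(4, 6, k=1)): [1, 6, 0, 5, 2, 4, 3]
After 4 (swap(4, 3)): [1, 6, 0, 2, 5, 4, 3]
After 5 (reverse(0, 2)): [0, 6, 1, 2, 5, 4, 3]
After 6 (rotate_left(1, 6, k=3)): [0, 5, 4, 3, 6, 1, 2]
After 7 (reverse(0, 5)): [1, 6, 3, 4, 5, 0, 2]
After 8 (rotate_left(1, 4, k=2)): [1, 4, 5, 6, 3, 0, 2]
After 9 (reverse(2, 4)): [1, 4, 3, 6, 5, 0, 2]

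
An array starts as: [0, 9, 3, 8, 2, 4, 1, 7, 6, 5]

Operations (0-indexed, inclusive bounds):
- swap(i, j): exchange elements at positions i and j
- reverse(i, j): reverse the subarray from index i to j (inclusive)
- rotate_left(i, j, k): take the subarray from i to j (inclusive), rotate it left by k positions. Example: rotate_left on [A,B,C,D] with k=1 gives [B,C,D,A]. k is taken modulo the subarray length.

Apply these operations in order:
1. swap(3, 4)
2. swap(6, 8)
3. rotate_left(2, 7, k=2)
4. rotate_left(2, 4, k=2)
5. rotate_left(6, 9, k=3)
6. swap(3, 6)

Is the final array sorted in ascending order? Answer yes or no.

Answer: no

Derivation:
After 1 (swap(3, 4)): [0, 9, 3, 2, 8, 4, 1, 7, 6, 5]
After 2 (swap(6, 8)): [0, 9, 3, 2, 8, 4, 6, 7, 1, 5]
After 3 (rotate_left(2, 7, k=2)): [0, 9, 8, 4, 6, 7, 3, 2, 1, 5]
After 4 (rotate_left(2, 4, k=2)): [0, 9, 6, 8, 4, 7, 3, 2, 1, 5]
After 5 (rotate_left(6, 9, k=3)): [0, 9, 6, 8, 4, 7, 5, 3, 2, 1]
After 6 (swap(3, 6)): [0, 9, 6, 5, 4, 7, 8, 3, 2, 1]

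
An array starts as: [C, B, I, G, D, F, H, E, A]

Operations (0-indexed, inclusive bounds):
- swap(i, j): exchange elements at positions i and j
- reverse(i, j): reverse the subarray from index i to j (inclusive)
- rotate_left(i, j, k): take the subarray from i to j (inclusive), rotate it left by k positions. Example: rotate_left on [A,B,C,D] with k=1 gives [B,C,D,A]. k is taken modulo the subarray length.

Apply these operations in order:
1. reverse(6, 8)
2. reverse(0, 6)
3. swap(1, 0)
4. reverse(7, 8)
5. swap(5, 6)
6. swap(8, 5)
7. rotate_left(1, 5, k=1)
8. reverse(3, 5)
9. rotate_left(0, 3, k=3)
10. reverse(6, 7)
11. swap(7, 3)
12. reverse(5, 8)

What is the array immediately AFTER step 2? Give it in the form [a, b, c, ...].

Answer: [A, F, D, G, I, B, C, E, H]

Derivation:
After 1 (reverse(6, 8)): [C, B, I, G, D, F, A, E, H]
After 2 (reverse(0, 6)): [A, F, D, G, I, B, C, E, H]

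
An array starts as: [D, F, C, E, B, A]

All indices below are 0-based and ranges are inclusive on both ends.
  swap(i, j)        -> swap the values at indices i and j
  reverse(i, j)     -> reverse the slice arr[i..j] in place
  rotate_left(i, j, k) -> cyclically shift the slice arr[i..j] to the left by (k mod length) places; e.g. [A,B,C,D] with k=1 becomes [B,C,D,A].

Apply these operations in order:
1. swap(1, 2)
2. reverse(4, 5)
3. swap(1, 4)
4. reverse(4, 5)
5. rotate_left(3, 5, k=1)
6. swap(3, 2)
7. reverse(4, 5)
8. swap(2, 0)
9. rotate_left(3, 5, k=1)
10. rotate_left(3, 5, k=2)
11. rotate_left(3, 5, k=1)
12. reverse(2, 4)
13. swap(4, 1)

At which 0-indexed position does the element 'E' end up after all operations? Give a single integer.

After 1 (swap(1, 2)): [D, C, F, E, B, A]
After 2 (reverse(4, 5)): [D, C, F, E, A, B]
After 3 (swap(1, 4)): [D, A, F, E, C, B]
After 4 (reverse(4, 5)): [D, A, F, E, B, C]
After 5 (rotate_left(3, 5, k=1)): [D, A, F, B, C, E]
After 6 (swap(3, 2)): [D, A, B, F, C, E]
After 7 (reverse(4, 5)): [D, A, B, F, E, C]
After 8 (swap(2, 0)): [B, A, D, F, E, C]
After 9 (rotate_left(3, 5, k=1)): [B, A, D, E, C, F]
After 10 (rotate_left(3, 5, k=2)): [B, A, D, F, E, C]
After 11 (rotate_left(3, 5, k=1)): [B, A, D, E, C, F]
After 12 (reverse(2, 4)): [B, A, C, E, D, F]
After 13 (swap(4, 1)): [B, D, C, E, A, F]

Answer: 3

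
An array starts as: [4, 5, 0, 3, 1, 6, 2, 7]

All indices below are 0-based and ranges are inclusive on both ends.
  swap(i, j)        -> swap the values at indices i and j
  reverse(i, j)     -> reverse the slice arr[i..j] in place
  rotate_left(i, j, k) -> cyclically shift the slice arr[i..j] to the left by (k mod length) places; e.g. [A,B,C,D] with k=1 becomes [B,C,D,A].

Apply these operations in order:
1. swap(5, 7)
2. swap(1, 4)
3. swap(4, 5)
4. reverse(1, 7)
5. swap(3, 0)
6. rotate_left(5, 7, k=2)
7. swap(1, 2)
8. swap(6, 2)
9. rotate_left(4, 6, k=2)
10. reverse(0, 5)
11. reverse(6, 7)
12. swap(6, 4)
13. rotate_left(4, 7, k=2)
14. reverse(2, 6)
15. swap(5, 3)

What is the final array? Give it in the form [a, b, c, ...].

After 1 (swap(5, 7)): [4, 5, 0, 3, 1, 7, 2, 6]
After 2 (swap(1, 4)): [4, 1, 0, 3, 5, 7, 2, 6]
After 3 (swap(4, 5)): [4, 1, 0, 3, 7, 5, 2, 6]
After 4 (reverse(1, 7)): [4, 6, 2, 5, 7, 3, 0, 1]
After 5 (swap(3, 0)): [5, 6, 2, 4, 7, 3, 0, 1]
After 6 (rotate_left(5, 7, k=2)): [5, 6, 2, 4, 7, 1, 3, 0]
After 7 (swap(1, 2)): [5, 2, 6, 4, 7, 1, 3, 0]
After 8 (swap(6, 2)): [5, 2, 3, 4, 7, 1, 6, 0]
After 9 (rotate_left(4, 6, k=2)): [5, 2, 3, 4, 6, 7, 1, 0]
After 10 (reverse(0, 5)): [7, 6, 4, 3, 2, 5, 1, 0]
After 11 (reverse(6, 7)): [7, 6, 4, 3, 2, 5, 0, 1]
After 12 (swap(6, 4)): [7, 6, 4, 3, 0, 5, 2, 1]
After 13 (rotate_left(4, 7, k=2)): [7, 6, 4, 3, 2, 1, 0, 5]
After 14 (reverse(2, 6)): [7, 6, 0, 1, 2, 3, 4, 5]
After 15 (swap(5, 3)): [7, 6, 0, 3, 2, 1, 4, 5]

Answer: [7, 6, 0, 3, 2, 1, 4, 5]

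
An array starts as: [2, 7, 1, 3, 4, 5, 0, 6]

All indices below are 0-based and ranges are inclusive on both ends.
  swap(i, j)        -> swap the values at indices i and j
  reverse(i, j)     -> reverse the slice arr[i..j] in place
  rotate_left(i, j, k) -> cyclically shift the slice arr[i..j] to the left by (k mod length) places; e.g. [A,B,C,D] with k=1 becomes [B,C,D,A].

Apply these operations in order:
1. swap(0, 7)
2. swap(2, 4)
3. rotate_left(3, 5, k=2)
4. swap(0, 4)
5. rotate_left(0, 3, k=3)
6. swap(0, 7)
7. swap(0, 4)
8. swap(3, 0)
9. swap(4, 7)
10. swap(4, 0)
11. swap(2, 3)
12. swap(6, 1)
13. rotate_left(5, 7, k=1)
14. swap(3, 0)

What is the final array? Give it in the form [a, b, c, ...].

Answer: [7, 0, 6, 5, 4, 3, 2, 1]

Derivation:
After 1 (swap(0, 7)): [6, 7, 1, 3, 4, 5, 0, 2]
After 2 (swap(2, 4)): [6, 7, 4, 3, 1, 5, 0, 2]
After 3 (rotate_left(3, 5, k=2)): [6, 7, 4, 5, 3, 1, 0, 2]
After 4 (swap(0, 4)): [3, 7, 4, 5, 6, 1, 0, 2]
After 5 (rotate_left(0, 3, k=3)): [5, 3, 7, 4, 6, 1, 0, 2]
After 6 (swap(0, 7)): [2, 3, 7, 4, 6, 1, 0, 5]
After 7 (swap(0, 4)): [6, 3, 7, 4, 2, 1, 0, 5]
After 8 (swap(3, 0)): [4, 3, 7, 6, 2, 1, 0, 5]
After 9 (swap(4, 7)): [4, 3, 7, 6, 5, 1, 0, 2]
After 10 (swap(4, 0)): [5, 3, 7, 6, 4, 1, 0, 2]
After 11 (swap(2, 3)): [5, 3, 6, 7, 4, 1, 0, 2]
After 12 (swap(6, 1)): [5, 0, 6, 7, 4, 1, 3, 2]
After 13 (rotate_left(5, 7, k=1)): [5, 0, 6, 7, 4, 3, 2, 1]
After 14 (swap(3, 0)): [7, 0, 6, 5, 4, 3, 2, 1]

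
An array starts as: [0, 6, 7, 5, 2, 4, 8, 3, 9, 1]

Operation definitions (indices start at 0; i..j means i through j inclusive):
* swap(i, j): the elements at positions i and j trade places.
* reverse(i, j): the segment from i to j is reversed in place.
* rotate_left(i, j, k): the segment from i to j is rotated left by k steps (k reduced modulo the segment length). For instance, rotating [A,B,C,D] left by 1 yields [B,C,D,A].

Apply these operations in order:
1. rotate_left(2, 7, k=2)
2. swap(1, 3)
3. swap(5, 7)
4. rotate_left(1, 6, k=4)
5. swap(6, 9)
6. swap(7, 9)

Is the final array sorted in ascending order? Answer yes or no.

Answer: no

Derivation:
After 1 (rotate_left(2, 7, k=2)): [0, 6, 2, 4, 8, 3, 7, 5, 9, 1]
After 2 (swap(1, 3)): [0, 4, 2, 6, 8, 3, 7, 5, 9, 1]
After 3 (swap(5, 7)): [0, 4, 2, 6, 8, 5, 7, 3, 9, 1]
After 4 (rotate_left(1, 6, k=4)): [0, 5, 7, 4, 2, 6, 8, 3, 9, 1]
After 5 (swap(6, 9)): [0, 5, 7, 4, 2, 6, 1, 3, 9, 8]
After 6 (swap(7, 9)): [0, 5, 7, 4, 2, 6, 1, 8, 9, 3]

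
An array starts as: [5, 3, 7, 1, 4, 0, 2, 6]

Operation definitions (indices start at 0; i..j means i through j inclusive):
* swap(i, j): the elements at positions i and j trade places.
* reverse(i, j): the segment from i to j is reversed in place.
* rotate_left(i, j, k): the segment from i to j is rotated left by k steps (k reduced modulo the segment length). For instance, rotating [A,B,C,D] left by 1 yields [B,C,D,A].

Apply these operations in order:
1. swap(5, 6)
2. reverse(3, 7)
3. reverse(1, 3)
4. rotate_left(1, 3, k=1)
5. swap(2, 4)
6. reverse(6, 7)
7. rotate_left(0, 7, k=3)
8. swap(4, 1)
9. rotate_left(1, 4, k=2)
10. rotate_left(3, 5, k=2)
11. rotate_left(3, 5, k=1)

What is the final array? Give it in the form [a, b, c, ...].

After 1 (swap(5, 6)): [5, 3, 7, 1, 4, 2, 0, 6]
After 2 (reverse(3, 7)): [5, 3, 7, 6, 0, 2, 4, 1]
After 3 (reverse(1, 3)): [5, 6, 7, 3, 0, 2, 4, 1]
After 4 (rotate_left(1, 3, k=1)): [5, 7, 3, 6, 0, 2, 4, 1]
After 5 (swap(2, 4)): [5, 7, 0, 6, 3, 2, 4, 1]
After 6 (reverse(6, 7)): [5, 7, 0, 6, 3, 2, 1, 4]
After 7 (rotate_left(0, 7, k=3)): [6, 3, 2, 1, 4, 5, 7, 0]
After 8 (swap(4, 1)): [6, 4, 2, 1, 3, 5, 7, 0]
After 9 (rotate_left(1, 4, k=2)): [6, 1, 3, 4, 2, 5, 7, 0]
After 10 (rotate_left(3, 5, k=2)): [6, 1, 3, 5, 4, 2, 7, 0]
After 11 (rotate_left(3, 5, k=1)): [6, 1, 3, 4, 2, 5, 7, 0]

Answer: [6, 1, 3, 4, 2, 5, 7, 0]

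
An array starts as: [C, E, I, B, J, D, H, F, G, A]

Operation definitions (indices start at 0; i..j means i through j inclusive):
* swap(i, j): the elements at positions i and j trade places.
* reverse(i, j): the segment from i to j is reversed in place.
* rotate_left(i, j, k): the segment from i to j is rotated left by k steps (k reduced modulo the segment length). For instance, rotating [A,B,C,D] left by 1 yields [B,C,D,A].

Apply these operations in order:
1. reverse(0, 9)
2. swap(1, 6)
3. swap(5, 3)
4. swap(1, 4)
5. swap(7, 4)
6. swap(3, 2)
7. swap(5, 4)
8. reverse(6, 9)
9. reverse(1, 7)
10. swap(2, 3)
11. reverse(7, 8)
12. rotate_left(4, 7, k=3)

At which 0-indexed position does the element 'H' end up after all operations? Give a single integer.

After 1 (reverse(0, 9)): [A, G, F, H, D, J, B, I, E, C]
After 2 (swap(1, 6)): [A, B, F, H, D, J, G, I, E, C]
After 3 (swap(5, 3)): [A, B, F, J, D, H, G, I, E, C]
After 4 (swap(1, 4)): [A, D, F, J, B, H, G, I, E, C]
After 5 (swap(7, 4)): [A, D, F, J, I, H, G, B, E, C]
After 6 (swap(3, 2)): [A, D, J, F, I, H, G, B, E, C]
After 7 (swap(5, 4)): [A, D, J, F, H, I, G, B, E, C]
After 8 (reverse(6, 9)): [A, D, J, F, H, I, C, E, B, G]
After 9 (reverse(1, 7)): [A, E, C, I, H, F, J, D, B, G]
After 10 (swap(2, 3)): [A, E, I, C, H, F, J, D, B, G]
After 11 (reverse(7, 8)): [A, E, I, C, H, F, J, B, D, G]
After 12 (rotate_left(4, 7, k=3)): [A, E, I, C, B, H, F, J, D, G]

Answer: 5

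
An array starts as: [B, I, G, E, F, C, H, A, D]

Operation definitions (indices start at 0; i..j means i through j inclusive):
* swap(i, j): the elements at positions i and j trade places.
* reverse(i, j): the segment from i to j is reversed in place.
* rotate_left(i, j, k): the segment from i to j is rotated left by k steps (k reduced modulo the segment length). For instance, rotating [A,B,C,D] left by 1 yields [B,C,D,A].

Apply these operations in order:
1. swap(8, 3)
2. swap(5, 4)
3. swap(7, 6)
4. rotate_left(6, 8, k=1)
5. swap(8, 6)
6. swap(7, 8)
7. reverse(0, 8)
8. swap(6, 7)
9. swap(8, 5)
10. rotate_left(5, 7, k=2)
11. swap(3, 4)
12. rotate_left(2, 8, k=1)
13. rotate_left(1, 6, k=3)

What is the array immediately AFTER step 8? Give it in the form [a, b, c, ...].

After 1 (swap(8, 3)): [B, I, G, D, F, C, H, A, E]
After 2 (swap(5, 4)): [B, I, G, D, C, F, H, A, E]
After 3 (swap(7, 6)): [B, I, G, D, C, F, A, H, E]
After 4 (rotate_left(6, 8, k=1)): [B, I, G, D, C, F, H, E, A]
After 5 (swap(8, 6)): [B, I, G, D, C, F, A, E, H]
After 6 (swap(7, 8)): [B, I, G, D, C, F, A, H, E]
After 7 (reverse(0, 8)): [E, H, A, F, C, D, G, I, B]
After 8 (swap(6, 7)): [E, H, A, F, C, D, I, G, B]

Answer: [E, H, A, F, C, D, I, G, B]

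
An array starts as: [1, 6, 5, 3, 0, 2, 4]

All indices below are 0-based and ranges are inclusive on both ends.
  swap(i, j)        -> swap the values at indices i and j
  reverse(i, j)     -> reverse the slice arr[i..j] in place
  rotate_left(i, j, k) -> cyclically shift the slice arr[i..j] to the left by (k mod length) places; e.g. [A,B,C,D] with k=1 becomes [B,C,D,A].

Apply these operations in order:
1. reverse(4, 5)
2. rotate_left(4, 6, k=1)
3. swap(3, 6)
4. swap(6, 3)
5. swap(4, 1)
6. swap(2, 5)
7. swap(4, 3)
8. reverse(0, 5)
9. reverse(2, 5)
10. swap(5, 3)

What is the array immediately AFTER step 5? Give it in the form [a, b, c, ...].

After 1 (reverse(4, 5)): [1, 6, 5, 3, 2, 0, 4]
After 2 (rotate_left(4, 6, k=1)): [1, 6, 5, 3, 0, 4, 2]
After 3 (swap(3, 6)): [1, 6, 5, 2, 0, 4, 3]
After 4 (swap(6, 3)): [1, 6, 5, 3, 0, 4, 2]
After 5 (swap(4, 1)): [1, 0, 5, 3, 6, 4, 2]

Answer: [1, 0, 5, 3, 6, 4, 2]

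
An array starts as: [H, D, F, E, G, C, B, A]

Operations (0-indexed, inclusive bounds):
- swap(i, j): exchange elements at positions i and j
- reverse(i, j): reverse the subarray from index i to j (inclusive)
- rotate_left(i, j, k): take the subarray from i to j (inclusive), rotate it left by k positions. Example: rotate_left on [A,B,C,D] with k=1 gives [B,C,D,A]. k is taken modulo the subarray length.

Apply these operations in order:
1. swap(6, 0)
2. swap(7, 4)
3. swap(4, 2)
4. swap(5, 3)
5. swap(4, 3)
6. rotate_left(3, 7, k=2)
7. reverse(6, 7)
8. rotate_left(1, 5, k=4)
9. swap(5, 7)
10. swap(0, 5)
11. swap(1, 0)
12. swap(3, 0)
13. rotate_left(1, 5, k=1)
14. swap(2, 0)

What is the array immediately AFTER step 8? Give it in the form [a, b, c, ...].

After 1 (swap(6, 0)): [B, D, F, E, G, C, H, A]
After 2 (swap(7, 4)): [B, D, F, E, A, C, H, G]
After 3 (swap(4, 2)): [B, D, A, E, F, C, H, G]
After 4 (swap(5, 3)): [B, D, A, C, F, E, H, G]
After 5 (swap(4, 3)): [B, D, A, F, C, E, H, G]
After 6 (rotate_left(3, 7, k=2)): [B, D, A, E, H, G, F, C]
After 7 (reverse(6, 7)): [B, D, A, E, H, G, C, F]
After 8 (rotate_left(1, 5, k=4)): [B, G, D, A, E, H, C, F]

Answer: [B, G, D, A, E, H, C, F]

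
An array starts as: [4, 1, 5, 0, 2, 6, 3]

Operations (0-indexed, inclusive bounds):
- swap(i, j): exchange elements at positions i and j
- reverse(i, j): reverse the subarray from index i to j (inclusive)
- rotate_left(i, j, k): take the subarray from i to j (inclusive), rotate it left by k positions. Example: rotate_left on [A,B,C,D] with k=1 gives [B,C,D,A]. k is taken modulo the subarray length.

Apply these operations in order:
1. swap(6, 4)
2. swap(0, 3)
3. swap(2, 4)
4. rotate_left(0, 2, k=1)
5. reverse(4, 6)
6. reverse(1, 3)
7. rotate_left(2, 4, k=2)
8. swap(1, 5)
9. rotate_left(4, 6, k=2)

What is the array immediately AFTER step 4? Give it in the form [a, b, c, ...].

Answer: [1, 3, 0, 4, 5, 6, 2]

Derivation:
After 1 (swap(6, 4)): [4, 1, 5, 0, 3, 6, 2]
After 2 (swap(0, 3)): [0, 1, 5, 4, 3, 6, 2]
After 3 (swap(2, 4)): [0, 1, 3, 4, 5, 6, 2]
After 4 (rotate_left(0, 2, k=1)): [1, 3, 0, 4, 5, 6, 2]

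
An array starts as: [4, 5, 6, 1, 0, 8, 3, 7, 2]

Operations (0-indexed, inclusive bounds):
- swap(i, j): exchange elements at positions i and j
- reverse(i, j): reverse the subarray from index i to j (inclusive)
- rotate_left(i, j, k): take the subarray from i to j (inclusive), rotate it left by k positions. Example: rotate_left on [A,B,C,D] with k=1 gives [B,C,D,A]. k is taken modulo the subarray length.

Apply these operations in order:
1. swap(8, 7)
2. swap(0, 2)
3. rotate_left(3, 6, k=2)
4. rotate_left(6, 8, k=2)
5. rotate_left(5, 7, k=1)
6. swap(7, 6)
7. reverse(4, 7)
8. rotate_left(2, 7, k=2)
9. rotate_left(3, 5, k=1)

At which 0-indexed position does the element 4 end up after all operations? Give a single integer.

Answer: 6

Derivation:
After 1 (swap(8, 7)): [4, 5, 6, 1, 0, 8, 3, 2, 7]
After 2 (swap(0, 2)): [6, 5, 4, 1, 0, 8, 3, 2, 7]
After 3 (rotate_left(3, 6, k=2)): [6, 5, 4, 8, 3, 1, 0, 2, 7]
After 4 (rotate_left(6, 8, k=2)): [6, 5, 4, 8, 3, 1, 7, 0, 2]
After 5 (rotate_left(5, 7, k=1)): [6, 5, 4, 8, 3, 7, 0, 1, 2]
After 6 (swap(7, 6)): [6, 5, 4, 8, 3, 7, 1, 0, 2]
After 7 (reverse(4, 7)): [6, 5, 4, 8, 0, 1, 7, 3, 2]
After 8 (rotate_left(2, 7, k=2)): [6, 5, 0, 1, 7, 3, 4, 8, 2]
After 9 (rotate_left(3, 5, k=1)): [6, 5, 0, 7, 3, 1, 4, 8, 2]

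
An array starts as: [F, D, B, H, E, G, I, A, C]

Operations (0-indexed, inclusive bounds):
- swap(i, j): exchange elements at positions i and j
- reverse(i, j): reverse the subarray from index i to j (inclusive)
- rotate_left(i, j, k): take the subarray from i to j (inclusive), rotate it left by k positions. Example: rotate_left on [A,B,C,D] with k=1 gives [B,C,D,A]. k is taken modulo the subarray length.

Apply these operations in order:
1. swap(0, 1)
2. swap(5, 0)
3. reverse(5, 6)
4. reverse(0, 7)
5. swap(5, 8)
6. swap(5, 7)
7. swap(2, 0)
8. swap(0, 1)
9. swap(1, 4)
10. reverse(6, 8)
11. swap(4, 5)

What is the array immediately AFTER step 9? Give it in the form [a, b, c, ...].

Answer: [D, H, A, E, I, G, F, C, B]

Derivation:
After 1 (swap(0, 1)): [D, F, B, H, E, G, I, A, C]
After 2 (swap(5, 0)): [G, F, B, H, E, D, I, A, C]
After 3 (reverse(5, 6)): [G, F, B, H, E, I, D, A, C]
After 4 (reverse(0, 7)): [A, D, I, E, H, B, F, G, C]
After 5 (swap(5, 8)): [A, D, I, E, H, C, F, G, B]
After 6 (swap(5, 7)): [A, D, I, E, H, G, F, C, B]
After 7 (swap(2, 0)): [I, D, A, E, H, G, F, C, B]
After 8 (swap(0, 1)): [D, I, A, E, H, G, F, C, B]
After 9 (swap(1, 4)): [D, H, A, E, I, G, F, C, B]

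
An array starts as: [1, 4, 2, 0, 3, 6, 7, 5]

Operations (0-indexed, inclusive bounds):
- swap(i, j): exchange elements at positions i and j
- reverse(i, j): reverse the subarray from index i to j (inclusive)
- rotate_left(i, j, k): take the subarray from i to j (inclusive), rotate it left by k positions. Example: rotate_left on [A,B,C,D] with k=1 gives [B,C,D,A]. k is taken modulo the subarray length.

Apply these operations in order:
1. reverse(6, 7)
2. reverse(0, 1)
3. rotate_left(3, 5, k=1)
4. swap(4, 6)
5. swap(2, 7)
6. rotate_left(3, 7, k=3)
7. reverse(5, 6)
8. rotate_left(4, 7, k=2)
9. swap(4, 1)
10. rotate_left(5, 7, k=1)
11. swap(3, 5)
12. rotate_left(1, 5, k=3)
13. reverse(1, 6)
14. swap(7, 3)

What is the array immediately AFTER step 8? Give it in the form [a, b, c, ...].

After 1 (reverse(6, 7)): [1, 4, 2, 0, 3, 6, 5, 7]
After 2 (reverse(0, 1)): [4, 1, 2, 0, 3, 6, 5, 7]
After 3 (rotate_left(3, 5, k=1)): [4, 1, 2, 3, 6, 0, 5, 7]
After 4 (swap(4, 6)): [4, 1, 2, 3, 5, 0, 6, 7]
After 5 (swap(2, 7)): [4, 1, 7, 3, 5, 0, 6, 2]
After 6 (rotate_left(3, 7, k=3)): [4, 1, 7, 6, 2, 3, 5, 0]
After 7 (reverse(5, 6)): [4, 1, 7, 6, 2, 5, 3, 0]
After 8 (rotate_left(4, 7, k=2)): [4, 1, 7, 6, 3, 0, 2, 5]

Answer: [4, 1, 7, 6, 3, 0, 2, 5]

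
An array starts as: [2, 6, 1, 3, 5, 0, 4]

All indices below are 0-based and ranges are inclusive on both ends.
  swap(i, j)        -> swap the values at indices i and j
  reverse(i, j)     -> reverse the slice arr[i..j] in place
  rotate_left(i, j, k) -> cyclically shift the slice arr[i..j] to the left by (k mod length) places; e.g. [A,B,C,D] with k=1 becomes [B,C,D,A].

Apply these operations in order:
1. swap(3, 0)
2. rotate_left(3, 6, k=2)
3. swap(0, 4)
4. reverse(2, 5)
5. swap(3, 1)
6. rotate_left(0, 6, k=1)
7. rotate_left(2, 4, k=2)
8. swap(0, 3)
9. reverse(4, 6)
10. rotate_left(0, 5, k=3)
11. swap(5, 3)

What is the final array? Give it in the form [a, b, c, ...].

Answer: [3, 4, 5, 1, 2, 6, 0]

Derivation:
After 1 (swap(3, 0)): [3, 6, 1, 2, 5, 0, 4]
After 2 (rotate_left(3, 6, k=2)): [3, 6, 1, 0, 4, 2, 5]
After 3 (swap(0, 4)): [4, 6, 1, 0, 3, 2, 5]
After 4 (reverse(2, 5)): [4, 6, 2, 3, 0, 1, 5]
After 5 (swap(3, 1)): [4, 3, 2, 6, 0, 1, 5]
After 6 (rotate_left(0, 6, k=1)): [3, 2, 6, 0, 1, 5, 4]
After 7 (rotate_left(2, 4, k=2)): [3, 2, 1, 6, 0, 5, 4]
After 8 (swap(0, 3)): [6, 2, 1, 3, 0, 5, 4]
After 9 (reverse(4, 6)): [6, 2, 1, 3, 4, 5, 0]
After 10 (rotate_left(0, 5, k=3)): [3, 4, 5, 6, 2, 1, 0]
After 11 (swap(5, 3)): [3, 4, 5, 1, 2, 6, 0]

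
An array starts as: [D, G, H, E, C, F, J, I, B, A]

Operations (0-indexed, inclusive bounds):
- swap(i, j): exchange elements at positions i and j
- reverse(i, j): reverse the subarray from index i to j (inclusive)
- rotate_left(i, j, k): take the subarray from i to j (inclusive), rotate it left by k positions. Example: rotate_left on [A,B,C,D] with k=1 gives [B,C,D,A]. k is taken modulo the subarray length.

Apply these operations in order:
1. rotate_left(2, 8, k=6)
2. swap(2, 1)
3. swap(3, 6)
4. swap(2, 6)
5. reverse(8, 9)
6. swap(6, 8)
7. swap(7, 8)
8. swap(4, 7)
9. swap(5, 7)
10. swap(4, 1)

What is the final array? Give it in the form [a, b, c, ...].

Answer: [D, G, H, F, B, E, A, C, J, I]

Derivation:
After 1 (rotate_left(2, 8, k=6)): [D, G, B, H, E, C, F, J, I, A]
After 2 (swap(2, 1)): [D, B, G, H, E, C, F, J, I, A]
After 3 (swap(3, 6)): [D, B, G, F, E, C, H, J, I, A]
After 4 (swap(2, 6)): [D, B, H, F, E, C, G, J, I, A]
After 5 (reverse(8, 9)): [D, B, H, F, E, C, G, J, A, I]
After 6 (swap(6, 8)): [D, B, H, F, E, C, A, J, G, I]
After 7 (swap(7, 8)): [D, B, H, F, E, C, A, G, J, I]
After 8 (swap(4, 7)): [D, B, H, F, G, C, A, E, J, I]
After 9 (swap(5, 7)): [D, B, H, F, G, E, A, C, J, I]
After 10 (swap(4, 1)): [D, G, H, F, B, E, A, C, J, I]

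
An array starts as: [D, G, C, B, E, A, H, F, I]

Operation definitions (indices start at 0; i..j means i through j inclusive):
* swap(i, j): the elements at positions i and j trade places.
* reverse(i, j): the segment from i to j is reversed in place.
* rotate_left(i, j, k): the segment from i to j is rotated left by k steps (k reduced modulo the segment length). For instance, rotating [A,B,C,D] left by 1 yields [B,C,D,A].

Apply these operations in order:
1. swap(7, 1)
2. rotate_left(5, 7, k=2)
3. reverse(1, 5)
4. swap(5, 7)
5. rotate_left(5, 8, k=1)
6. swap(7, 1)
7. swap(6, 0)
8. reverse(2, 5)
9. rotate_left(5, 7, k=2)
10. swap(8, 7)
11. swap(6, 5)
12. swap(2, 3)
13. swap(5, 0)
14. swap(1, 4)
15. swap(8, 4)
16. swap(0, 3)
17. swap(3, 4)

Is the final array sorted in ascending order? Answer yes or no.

After 1 (swap(7, 1)): [D, F, C, B, E, A, H, G, I]
After 2 (rotate_left(5, 7, k=2)): [D, F, C, B, E, G, A, H, I]
After 3 (reverse(1, 5)): [D, G, E, B, C, F, A, H, I]
After 4 (swap(5, 7)): [D, G, E, B, C, H, A, F, I]
After 5 (rotate_left(5, 8, k=1)): [D, G, E, B, C, A, F, I, H]
After 6 (swap(7, 1)): [D, I, E, B, C, A, F, G, H]
After 7 (swap(6, 0)): [F, I, E, B, C, A, D, G, H]
After 8 (reverse(2, 5)): [F, I, A, C, B, E, D, G, H]
After 9 (rotate_left(5, 7, k=2)): [F, I, A, C, B, G, E, D, H]
After 10 (swap(8, 7)): [F, I, A, C, B, G, E, H, D]
After 11 (swap(6, 5)): [F, I, A, C, B, E, G, H, D]
After 12 (swap(2, 3)): [F, I, C, A, B, E, G, H, D]
After 13 (swap(5, 0)): [E, I, C, A, B, F, G, H, D]
After 14 (swap(1, 4)): [E, B, C, A, I, F, G, H, D]
After 15 (swap(8, 4)): [E, B, C, A, D, F, G, H, I]
After 16 (swap(0, 3)): [A, B, C, E, D, F, G, H, I]
After 17 (swap(3, 4)): [A, B, C, D, E, F, G, H, I]

Answer: yes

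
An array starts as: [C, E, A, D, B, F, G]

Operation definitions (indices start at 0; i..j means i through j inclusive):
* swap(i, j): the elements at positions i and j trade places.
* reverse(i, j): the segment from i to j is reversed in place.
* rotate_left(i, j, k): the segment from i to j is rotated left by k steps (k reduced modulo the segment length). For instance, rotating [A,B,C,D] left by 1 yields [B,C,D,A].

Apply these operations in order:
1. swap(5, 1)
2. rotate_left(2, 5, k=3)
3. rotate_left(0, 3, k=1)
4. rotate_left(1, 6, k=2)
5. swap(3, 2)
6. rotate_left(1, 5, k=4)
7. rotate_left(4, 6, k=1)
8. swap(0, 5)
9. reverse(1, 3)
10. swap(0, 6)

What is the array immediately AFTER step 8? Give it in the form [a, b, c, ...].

After 1 (swap(5, 1)): [C, F, A, D, B, E, G]
After 2 (rotate_left(2, 5, k=3)): [C, F, E, A, D, B, G]
After 3 (rotate_left(0, 3, k=1)): [F, E, A, C, D, B, G]
After 4 (rotate_left(1, 6, k=2)): [F, C, D, B, G, E, A]
After 5 (swap(3, 2)): [F, C, B, D, G, E, A]
After 6 (rotate_left(1, 5, k=4)): [F, E, C, B, D, G, A]
After 7 (rotate_left(4, 6, k=1)): [F, E, C, B, G, A, D]
After 8 (swap(0, 5)): [A, E, C, B, G, F, D]

Answer: [A, E, C, B, G, F, D]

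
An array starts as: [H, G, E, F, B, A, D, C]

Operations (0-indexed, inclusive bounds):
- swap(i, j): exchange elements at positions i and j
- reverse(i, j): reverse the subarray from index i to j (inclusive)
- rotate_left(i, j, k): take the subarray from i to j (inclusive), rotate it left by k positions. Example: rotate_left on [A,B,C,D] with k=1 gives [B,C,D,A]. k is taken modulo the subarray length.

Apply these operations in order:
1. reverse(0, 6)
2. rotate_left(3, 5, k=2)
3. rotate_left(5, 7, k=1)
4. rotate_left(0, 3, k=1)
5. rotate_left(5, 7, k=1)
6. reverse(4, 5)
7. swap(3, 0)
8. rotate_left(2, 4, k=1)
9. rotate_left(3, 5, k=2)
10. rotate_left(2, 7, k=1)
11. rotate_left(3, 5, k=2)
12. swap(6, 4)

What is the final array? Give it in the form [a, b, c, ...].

After 1 (reverse(0, 6)): [D, A, B, F, E, G, H, C]
After 2 (rotate_left(3, 5, k=2)): [D, A, B, G, F, E, H, C]
After 3 (rotate_left(5, 7, k=1)): [D, A, B, G, F, H, C, E]
After 4 (rotate_left(0, 3, k=1)): [A, B, G, D, F, H, C, E]
After 5 (rotate_left(5, 7, k=1)): [A, B, G, D, F, C, E, H]
After 6 (reverse(4, 5)): [A, B, G, D, C, F, E, H]
After 7 (swap(3, 0)): [D, B, G, A, C, F, E, H]
After 8 (rotate_left(2, 4, k=1)): [D, B, A, C, G, F, E, H]
After 9 (rotate_left(3, 5, k=2)): [D, B, A, F, C, G, E, H]
After 10 (rotate_left(2, 7, k=1)): [D, B, F, C, G, E, H, A]
After 11 (rotate_left(3, 5, k=2)): [D, B, F, E, C, G, H, A]
After 12 (swap(6, 4)): [D, B, F, E, H, G, C, A]

Answer: [D, B, F, E, H, G, C, A]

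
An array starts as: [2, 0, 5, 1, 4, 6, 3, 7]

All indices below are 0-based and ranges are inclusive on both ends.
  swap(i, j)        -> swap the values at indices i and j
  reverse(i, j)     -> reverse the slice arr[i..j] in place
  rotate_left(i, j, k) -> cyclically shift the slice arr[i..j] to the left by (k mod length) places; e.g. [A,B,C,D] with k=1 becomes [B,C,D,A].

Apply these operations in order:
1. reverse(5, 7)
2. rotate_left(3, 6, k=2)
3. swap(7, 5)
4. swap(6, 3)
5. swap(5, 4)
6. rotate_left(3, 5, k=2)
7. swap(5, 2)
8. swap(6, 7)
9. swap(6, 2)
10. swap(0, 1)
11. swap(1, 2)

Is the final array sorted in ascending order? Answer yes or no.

Answer: yes

Derivation:
After 1 (reverse(5, 7)): [2, 0, 5, 1, 4, 7, 3, 6]
After 2 (rotate_left(3, 6, k=2)): [2, 0, 5, 7, 3, 1, 4, 6]
After 3 (swap(7, 5)): [2, 0, 5, 7, 3, 6, 4, 1]
After 4 (swap(6, 3)): [2, 0, 5, 4, 3, 6, 7, 1]
After 5 (swap(5, 4)): [2, 0, 5, 4, 6, 3, 7, 1]
After 6 (rotate_left(3, 5, k=2)): [2, 0, 5, 3, 4, 6, 7, 1]
After 7 (swap(5, 2)): [2, 0, 6, 3, 4, 5, 7, 1]
After 8 (swap(6, 7)): [2, 0, 6, 3, 4, 5, 1, 7]
After 9 (swap(6, 2)): [2, 0, 1, 3, 4, 5, 6, 7]
After 10 (swap(0, 1)): [0, 2, 1, 3, 4, 5, 6, 7]
After 11 (swap(1, 2)): [0, 1, 2, 3, 4, 5, 6, 7]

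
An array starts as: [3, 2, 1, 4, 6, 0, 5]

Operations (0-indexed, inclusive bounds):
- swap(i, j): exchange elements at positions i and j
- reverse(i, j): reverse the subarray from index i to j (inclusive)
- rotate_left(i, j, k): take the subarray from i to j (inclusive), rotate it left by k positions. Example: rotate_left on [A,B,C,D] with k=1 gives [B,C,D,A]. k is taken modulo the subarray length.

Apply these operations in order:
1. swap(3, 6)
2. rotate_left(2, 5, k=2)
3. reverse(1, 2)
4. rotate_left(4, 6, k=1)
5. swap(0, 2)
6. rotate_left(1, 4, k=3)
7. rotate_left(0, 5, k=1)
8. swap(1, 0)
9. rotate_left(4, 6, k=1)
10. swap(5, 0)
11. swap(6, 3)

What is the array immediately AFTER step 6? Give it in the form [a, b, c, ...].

Answer: [2, 5, 6, 3, 0, 4, 1]

Derivation:
After 1 (swap(3, 6)): [3, 2, 1, 5, 6, 0, 4]
After 2 (rotate_left(2, 5, k=2)): [3, 2, 6, 0, 1, 5, 4]
After 3 (reverse(1, 2)): [3, 6, 2, 0, 1, 5, 4]
After 4 (rotate_left(4, 6, k=1)): [3, 6, 2, 0, 5, 4, 1]
After 5 (swap(0, 2)): [2, 6, 3, 0, 5, 4, 1]
After 6 (rotate_left(1, 4, k=3)): [2, 5, 6, 3, 0, 4, 1]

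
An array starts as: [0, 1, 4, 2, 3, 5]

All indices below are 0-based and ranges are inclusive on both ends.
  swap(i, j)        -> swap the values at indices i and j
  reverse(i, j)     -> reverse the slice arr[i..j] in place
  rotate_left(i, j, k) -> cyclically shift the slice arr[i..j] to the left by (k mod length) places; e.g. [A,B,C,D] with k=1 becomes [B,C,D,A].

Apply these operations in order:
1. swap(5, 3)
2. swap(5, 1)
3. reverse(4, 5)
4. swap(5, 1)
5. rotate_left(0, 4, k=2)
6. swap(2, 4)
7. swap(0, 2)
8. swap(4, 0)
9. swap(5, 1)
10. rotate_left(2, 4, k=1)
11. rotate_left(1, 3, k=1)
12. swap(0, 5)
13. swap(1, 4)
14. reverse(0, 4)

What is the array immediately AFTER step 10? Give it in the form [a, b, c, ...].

Answer: [1, 2, 0, 3, 4, 5]

Derivation:
After 1 (swap(5, 3)): [0, 1, 4, 5, 3, 2]
After 2 (swap(5, 1)): [0, 2, 4, 5, 3, 1]
After 3 (reverse(4, 5)): [0, 2, 4, 5, 1, 3]
After 4 (swap(5, 1)): [0, 3, 4, 5, 1, 2]
After 5 (rotate_left(0, 4, k=2)): [4, 5, 1, 0, 3, 2]
After 6 (swap(2, 4)): [4, 5, 3, 0, 1, 2]
After 7 (swap(0, 2)): [3, 5, 4, 0, 1, 2]
After 8 (swap(4, 0)): [1, 5, 4, 0, 3, 2]
After 9 (swap(5, 1)): [1, 2, 4, 0, 3, 5]
After 10 (rotate_left(2, 4, k=1)): [1, 2, 0, 3, 4, 5]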